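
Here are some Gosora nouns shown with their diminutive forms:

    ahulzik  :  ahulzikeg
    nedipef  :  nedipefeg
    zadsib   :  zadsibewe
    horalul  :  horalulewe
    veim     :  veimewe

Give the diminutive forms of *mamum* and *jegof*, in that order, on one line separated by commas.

mamumewe, jegofeg

The alternation tracks the final consonant of the stem — -eg when the stem ends in a voiceless consonant (*ahulzik*, *nedipef*); -ewe when the stem ends in a voiced consonant (*zadsib*, *horalul*, *veim*).
The final consonant of *mamum* is /m/, which is voiced, so the suffix is -ewe, giving *mamumewe*.
*jegof* — final consonant /f/ (voiceless) → -eg → *jegofeg*.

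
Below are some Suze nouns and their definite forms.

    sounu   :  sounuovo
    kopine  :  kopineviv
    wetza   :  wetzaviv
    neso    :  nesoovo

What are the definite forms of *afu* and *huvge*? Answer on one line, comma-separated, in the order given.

Looking at the last vowel of each stem: -ovo when the last vowel of the stem is a rounded vowel (*sounu*, *neso*); -viv when the last vowel of the stem is an unrounded vowel (*kopine*, *wetza*).
The last vowel of *afu* is /u/, which is a rounded vowel, so the suffix is -ovo, giving *afuovo*.
The last vowel of *huvge* is /e/, which is an unrounded vowel, so the suffix is -viv, giving *huvgeviv*.

afuovo, huvgeviv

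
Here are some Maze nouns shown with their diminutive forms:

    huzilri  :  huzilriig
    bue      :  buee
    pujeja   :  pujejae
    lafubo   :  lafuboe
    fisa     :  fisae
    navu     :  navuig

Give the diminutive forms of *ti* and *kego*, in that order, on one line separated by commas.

tiig, kegoe

The suffix is conditioned by the last vowel: -ig when the last vowel of the stem is a high vowel (*huzilri*, *navu*); -e when the last vowel of the stem is a non-high vowel (*bue*, *pujeja*, *lafubo*, *fisa*).
*ti* — last vowel /i/ (a high vowel) → -ig → *tiig*.
*kego* — last vowel /o/ (a non-high vowel) → -e → *kegoe*.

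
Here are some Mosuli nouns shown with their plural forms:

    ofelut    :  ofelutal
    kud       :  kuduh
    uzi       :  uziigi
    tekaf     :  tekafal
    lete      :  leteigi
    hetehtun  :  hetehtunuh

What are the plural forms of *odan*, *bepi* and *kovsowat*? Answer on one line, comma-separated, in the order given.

odanuh, bepiigi, kovsowatal

The suffix is conditioned by the final sound: -al when the stem ends in a voiceless consonant (*ofelut*, *tekaf*); -uh when the stem ends in a voiced consonant (*kud*, *hetehtun*); -igi when the stem ends in a vowel (*uzi*, *lete*).
Since the final sound of *odan* is /n/ (a voiced consonant), it takes -uh, giving *odanuh*.
*bepi*: final sound = /i/, a vowel → -igi → *bepiigi*.
Since the final sound of *kovsowat* is /t/ (a voiceless consonant), it takes -al, giving *kovsowatal*.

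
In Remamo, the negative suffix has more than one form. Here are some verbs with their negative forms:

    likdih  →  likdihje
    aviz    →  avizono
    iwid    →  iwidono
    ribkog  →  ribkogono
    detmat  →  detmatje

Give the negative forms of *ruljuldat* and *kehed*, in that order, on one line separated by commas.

ruljuldatje, kehedono

Looking at the final consonant of each stem: -je when the stem ends in a voiceless consonant (*likdih*, *detmat*); -ono when the stem ends in a voiced consonant (*aviz*, *iwid*, *ribkog*).
*ruljuldat*: final consonant = /t/, voiceless → -je → *ruljuldatje*.
The final consonant of *kehed* is /d/, which is voiced, so the suffix is -ono, giving *kehedono*.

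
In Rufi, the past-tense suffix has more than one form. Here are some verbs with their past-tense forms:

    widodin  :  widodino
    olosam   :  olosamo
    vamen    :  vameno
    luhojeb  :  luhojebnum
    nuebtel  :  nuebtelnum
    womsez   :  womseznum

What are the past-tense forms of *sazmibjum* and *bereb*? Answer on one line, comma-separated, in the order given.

sazmibjumo, berebnum

The alternation tracks the final consonant of the stem — -o when the stem ends in a nasal (*widodin*, *olosam*, *vamen*); -num when the stem ends in a non-nasal consonant (*luhojeb*, *nuebtel*, *womsez*).
Since the final consonant of *sazmibjum* is /m/ (a nasal), it takes -o, giving *sazmibjumo*.
*bereb* — final consonant /b/ (non-nasal) → -num → *berebnum*.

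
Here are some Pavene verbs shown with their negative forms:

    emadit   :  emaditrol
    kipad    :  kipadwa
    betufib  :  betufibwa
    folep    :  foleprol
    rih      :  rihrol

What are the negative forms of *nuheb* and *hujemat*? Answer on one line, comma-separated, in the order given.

nuhebwa, hujematrol

The suffix is conditioned by the final consonant: -rol when the stem ends in a voiceless consonant (*emadit*, *folep*, *rih*); -wa when the stem ends in a voiced consonant (*kipad*, *betufib*).
The final consonant of *nuheb* is /b/, which is voiced, so the suffix is -wa, giving *nuhebwa*.
Since the final consonant of *hujemat* is /t/ (voiceless), it takes -rol, giving *hujematrol*.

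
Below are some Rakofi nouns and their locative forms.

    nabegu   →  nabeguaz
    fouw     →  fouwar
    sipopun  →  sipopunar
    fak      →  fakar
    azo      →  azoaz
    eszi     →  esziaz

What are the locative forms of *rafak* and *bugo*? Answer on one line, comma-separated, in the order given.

rafakar, bugoaz

The suffix is conditioned by the final sound: -ar when the stem ends in a consonant (*fouw*, *sipopun*, *fak*); -az when the stem ends in a vowel (*nabegu*, *azo*, *eszi*).
Since the final sound of *rafak* is /k/ (a consonant), it takes -ar, giving *rafakar*.
*bugo*: final sound = /o/, a vowel → -az → *bugoaz*.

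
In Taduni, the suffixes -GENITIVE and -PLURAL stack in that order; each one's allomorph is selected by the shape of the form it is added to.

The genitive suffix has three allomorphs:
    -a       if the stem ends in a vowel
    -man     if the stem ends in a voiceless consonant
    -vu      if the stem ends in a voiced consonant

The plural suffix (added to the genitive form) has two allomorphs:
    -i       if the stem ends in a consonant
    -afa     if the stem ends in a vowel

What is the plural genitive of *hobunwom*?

hobunwomvuafa

*hobunwom* — final sound /m/ (a voiced consonant) → -vu → *hobunwomvu*.
Since the final sound of the genitive form *hobunwomvu* is /u/ (a vowel), it takes -afa, giving *hobunwomvuafa*.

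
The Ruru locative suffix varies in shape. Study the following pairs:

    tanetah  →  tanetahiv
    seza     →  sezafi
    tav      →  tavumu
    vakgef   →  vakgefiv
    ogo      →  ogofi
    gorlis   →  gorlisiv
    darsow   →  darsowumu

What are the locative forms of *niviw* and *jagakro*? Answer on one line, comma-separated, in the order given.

niviwumu, jagakrofi

The pattern is voicing of the final sound: -iv when the stem ends in a voiceless consonant (*tanetah*, *vakgef*, *gorlis*); -umu when the stem ends in a voiced consonant (*tav*, *darsow*); -fi when the stem ends in a vowel (*seza*, *ogo*).
*niviw* — final sound /w/ (a voiced consonant) → -umu → *niviwumu*.
Since the final sound of *jagakro* is /o/ (a vowel), it takes -fi, giving *jagakrofi*.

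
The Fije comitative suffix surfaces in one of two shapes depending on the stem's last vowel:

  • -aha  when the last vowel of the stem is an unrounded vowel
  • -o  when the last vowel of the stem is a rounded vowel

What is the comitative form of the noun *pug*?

The last vowel of *pug* is /u/, which is a rounded vowel, so the suffix is -o, giving *pugo*.

pugo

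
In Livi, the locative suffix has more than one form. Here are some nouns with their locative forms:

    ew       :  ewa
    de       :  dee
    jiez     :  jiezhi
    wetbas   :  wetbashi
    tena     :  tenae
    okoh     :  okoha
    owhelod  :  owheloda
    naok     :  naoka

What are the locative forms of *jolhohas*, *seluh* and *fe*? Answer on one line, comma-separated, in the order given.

jolhohashi, seluha, fee

Looking at the final sound of each stem: -hi when the stem ends in a sibilant (*jiez*, *wetbas*); -a when the stem ends in a non-sibilant consonant (*ew*, *okoh*, *owhelod*, *naok*); -e when the stem ends in a vowel (*de*, *tena*).
*jolhohas* — final sound /s/ (a sibilant) → -hi → *jolhohashi*.
The final sound of *seluh* is /h/, which is a non-sibilant consonant, so the suffix is -a, giving *seluha*.
*fe* — final sound /e/ (a vowel) → -e → *fee*.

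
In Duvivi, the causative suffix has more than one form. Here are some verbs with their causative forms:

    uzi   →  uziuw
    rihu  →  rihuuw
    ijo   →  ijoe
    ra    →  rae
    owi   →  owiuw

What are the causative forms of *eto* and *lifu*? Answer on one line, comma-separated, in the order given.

The alternation tracks the last vowel of the stem — -uw when the last vowel of the stem is a high vowel (*uzi*, *rihu*, *owi*); -e when the last vowel of the stem is a non-high vowel (*ijo*, *ra*).
The last vowel of *eto* is /o/, which is a non-high vowel, so the suffix is -e, giving *etoe*.
Since the last vowel of *lifu* is /u/ (a high vowel), it takes -uw, giving *lifuuw*.

etoe, lifuuw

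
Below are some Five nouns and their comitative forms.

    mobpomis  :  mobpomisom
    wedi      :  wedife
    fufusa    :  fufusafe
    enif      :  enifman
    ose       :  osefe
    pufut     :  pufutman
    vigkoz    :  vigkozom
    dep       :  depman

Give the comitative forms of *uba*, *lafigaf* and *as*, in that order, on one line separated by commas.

ubafe, lafigafman, asom

The pattern is sibilance of the final sound: -om when the stem ends in a sibilant (*mobpomis*, *vigkoz*); -man when the stem ends in a non-sibilant consonant (*enif*, *pufut*, *dep*); -fe when the stem ends in a vowel (*wedi*, *fufusa*, *ose*).
Since the final sound of *uba* is /a/ (a vowel), it takes -fe, giving *ubafe*.
*lafigaf* — final sound /f/ (a non-sibilant consonant) → -man → *lafigafman*.
Since the final sound of *as* is /s/ (a sibilant), it takes -om, giving *asom*.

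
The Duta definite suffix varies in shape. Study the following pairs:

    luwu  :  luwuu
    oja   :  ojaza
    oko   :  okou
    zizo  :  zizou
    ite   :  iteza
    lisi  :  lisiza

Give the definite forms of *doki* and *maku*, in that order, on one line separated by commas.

dokiza, makuu

The suffix is conditioned by the last vowel: -u when the last vowel of the stem is a rounded vowel (*luwu*, *oko*, *zizo*); -za when the last vowel of the stem is an unrounded vowel (*oja*, *ite*, *lisi*).
Since the last vowel of *doki* is /i/ (an unrounded vowel), it takes -za, giving *dokiza*.
*maku* — last vowel /u/ (a rounded vowel) → -u → *makuu*.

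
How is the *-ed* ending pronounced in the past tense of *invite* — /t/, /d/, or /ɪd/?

The stem *invite* ends in /t/ or /d/.
The -ed suffix is realized as /ɪd/ after /t, d/; as /t/ after other voiceless consonants; and as /d/ after other voiced sounds.
So -ed on *invite* is pronounced /ɪd/.

/ɪd/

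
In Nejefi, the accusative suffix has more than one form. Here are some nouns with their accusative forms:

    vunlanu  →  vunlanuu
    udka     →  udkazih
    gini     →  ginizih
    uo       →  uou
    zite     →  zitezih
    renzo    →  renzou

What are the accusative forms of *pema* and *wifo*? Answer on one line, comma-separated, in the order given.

pemazih, wifou

The pattern is rounding harmony: -u when the last vowel of the stem is a rounded vowel (*vunlanu*, *uo*, *renzo*); -zih when the last vowel of the stem is an unrounded vowel (*udka*, *gini*, *zite*).
The last vowel of *pema* is /a/, which is an unrounded vowel, so the suffix is -zih, giving *pemazih*.
*wifo*: last vowel = /o/, a rounded vowel → -u → *wifou*.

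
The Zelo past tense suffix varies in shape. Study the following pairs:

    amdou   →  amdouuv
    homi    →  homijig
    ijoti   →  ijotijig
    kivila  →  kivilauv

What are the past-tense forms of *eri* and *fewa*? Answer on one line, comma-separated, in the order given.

Looking at the last vowel of each stem: -jig when the last vowel of the stem is a front vowel (*homi*, *ijoti*); -uv when the last vowel of the stem is a back vowel (*amdou*, *kivila*).
*eri*: last vowel = /i/, a front vowel → -jig → *erijig*.
The last vowel of *fewa* is /a/, which is a back vowel, so the suffix is -uv, giving *fewauv*.

erijig, fewauv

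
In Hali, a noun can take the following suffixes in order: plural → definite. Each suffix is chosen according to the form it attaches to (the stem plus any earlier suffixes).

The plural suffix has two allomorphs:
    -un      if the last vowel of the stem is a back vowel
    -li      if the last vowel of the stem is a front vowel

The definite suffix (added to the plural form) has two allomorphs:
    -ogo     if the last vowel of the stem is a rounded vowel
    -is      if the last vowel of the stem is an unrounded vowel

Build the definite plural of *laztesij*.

The last vowel of *laztesij* is /i/, which is a front vowel, so the plural suffix is -li, giving *laztesijli*.
Since the last vowel of the plural form *laztesijli* is /i/ (an unrounded vowel), it takes -is, giving *laztesijliis*.

laztesijliis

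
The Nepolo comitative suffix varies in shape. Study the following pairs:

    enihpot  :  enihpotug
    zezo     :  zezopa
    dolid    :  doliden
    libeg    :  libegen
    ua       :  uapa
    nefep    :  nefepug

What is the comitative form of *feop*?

feopug

Looking at the final sound of each stem: -ug when the stem ends in a voiceless consonant (*enihpot*, *nefep*); -en when the stem ends in a voiced consonant (*dolid*, *libeg*); -pa when the stem ends in a vowel (*zezo*, *ua*).
The final sound of *feop* is /p/, which is a voiceless consonant, so the suffix is -ug, giving *feopug*.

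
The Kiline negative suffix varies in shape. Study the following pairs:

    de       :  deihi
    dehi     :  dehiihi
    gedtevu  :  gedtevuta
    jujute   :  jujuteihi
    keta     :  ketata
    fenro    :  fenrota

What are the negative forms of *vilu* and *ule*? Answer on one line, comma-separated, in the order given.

viluta, uleihi

The suffix is conditioned by the last vowel: -ihi when the last vowel of the stem is a front vowel (*de*, *dehi*, *jujute*); -ta when the last vowel of the stem is a back vowel (*gedtevu*, *keta*, *fenro*).
*vilu* — last vowel /u/ (a back vowel) → -ta → *viluta*.
*ule*: last vowel = /e/, a front vowel → -ihi → *uleihi*.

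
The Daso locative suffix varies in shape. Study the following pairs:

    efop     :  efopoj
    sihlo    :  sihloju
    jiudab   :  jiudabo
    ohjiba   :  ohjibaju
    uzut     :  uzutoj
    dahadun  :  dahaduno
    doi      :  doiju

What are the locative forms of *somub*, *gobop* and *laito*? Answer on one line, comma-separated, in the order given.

The suffix is conditioned by the final sound: -oj when the stem ends in a voiceless consonant (*efop*, *uzut*); -o when the stem ends in a voiced consonant (*jiudab*, *dahadun*); -ju when the stem ends in a vowel (*sihlo*, *ohjiba*, *doi*).
The final sound of *somub* is /b/, which is a voiced consonant, so the suffix is -o, giving *somubo*.
The final sound of *gobop* is /p/, which is a voiceless consonant, so the suffix is -oj, giving *gobopoj*.
The final sound of *laito* is /o/, which is a vowel, so the suffix is -ju, giving *laitoju*.

somubo, gobopoj, laitoju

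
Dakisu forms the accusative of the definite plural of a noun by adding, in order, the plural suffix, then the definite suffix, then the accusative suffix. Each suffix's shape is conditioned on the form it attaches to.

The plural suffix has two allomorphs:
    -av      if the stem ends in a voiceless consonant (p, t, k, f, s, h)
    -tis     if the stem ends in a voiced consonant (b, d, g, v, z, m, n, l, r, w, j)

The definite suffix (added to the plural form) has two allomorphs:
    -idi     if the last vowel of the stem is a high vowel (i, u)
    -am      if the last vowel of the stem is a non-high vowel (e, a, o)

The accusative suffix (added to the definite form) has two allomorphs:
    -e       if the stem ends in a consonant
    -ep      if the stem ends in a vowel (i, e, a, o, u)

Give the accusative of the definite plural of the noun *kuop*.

The final consonant of *kuop* is /p/, which is voiceless, so the plural suffix is -av, giving *kuopav*.
Since the last vowel of the plural form *kuopav* is /a/ (a non-high vowel), it takes -am, giving *kuopavam*.
The final sound of the definite form *kuopavam* is /m/, which is a consonant, so the accusative suffix is -e, giving *kuopavame*.

kuopavame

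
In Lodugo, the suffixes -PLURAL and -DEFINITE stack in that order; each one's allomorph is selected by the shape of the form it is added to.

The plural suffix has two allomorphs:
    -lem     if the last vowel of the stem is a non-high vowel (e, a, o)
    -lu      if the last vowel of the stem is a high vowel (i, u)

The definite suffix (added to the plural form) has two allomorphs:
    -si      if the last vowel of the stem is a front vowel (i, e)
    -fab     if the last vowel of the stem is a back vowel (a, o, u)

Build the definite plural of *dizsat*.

dizsatlemsi

*dizsat* — last vowel /a/ (a non-high vowel) → -lem → *dizsatlem*.
The plural form *dizsatlem*: last vowel = /e/, a front vowel → -si → *dizsatlemsi*.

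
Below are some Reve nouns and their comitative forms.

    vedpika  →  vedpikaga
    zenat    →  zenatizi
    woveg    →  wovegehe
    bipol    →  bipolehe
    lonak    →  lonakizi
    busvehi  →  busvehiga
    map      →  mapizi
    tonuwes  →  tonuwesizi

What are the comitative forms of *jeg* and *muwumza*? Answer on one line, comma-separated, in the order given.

Looking at the final sound of each stem: -izi when the stem ends in a voiceless consonant (*zenat*, *lonak*, *map*, *tonuwes*); -ehe when the stem ends in a voiced consonant (*woveg*, *bipol*); -ga when the stem ends in a vowel (*vedpika*, *busvehi*).
The final sound of *jeg* is /g/, which is a voiced consonant, so the suffix is -ehe, giving *jegehe*.
Since the final sound of *muwumza* is /a/ (a vowel), it takes -ga, giving *muwumzaga*.

jegehe, muwumzaga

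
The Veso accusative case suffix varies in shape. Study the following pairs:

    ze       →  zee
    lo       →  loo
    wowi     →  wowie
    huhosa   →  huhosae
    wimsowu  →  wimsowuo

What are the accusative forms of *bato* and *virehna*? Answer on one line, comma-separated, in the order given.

batoo, virehnae

The pattern is rounding harmony: -o when the last vowel of the stem is a rounded vowel (*lo*, *wimsowu*); -e when the last vowel of the stem is an unrounded vowel (*ze*, *wowi*, *huhosa*).
Since the last vowel of *bato* is /o/ (a rounded vowel), it takes -o, giving *batoo*.
*virehna* — last vowel /a/ (an unrounded vowel) → -e → *virehnae*.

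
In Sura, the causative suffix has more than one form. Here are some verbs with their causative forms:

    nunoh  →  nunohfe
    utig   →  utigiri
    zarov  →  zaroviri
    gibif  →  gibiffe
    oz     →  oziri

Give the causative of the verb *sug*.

sugiri

Looking at the final consonant of each stem: -fe when the stem ends in a voiceless consonant (*nunoh*, *gibif*); -iri when the stem ends in a voiced consonant (*utig*, *zarov*, *oz*).
*sug* — final consonant /g/ (voiced) → -iri → *sugiri*.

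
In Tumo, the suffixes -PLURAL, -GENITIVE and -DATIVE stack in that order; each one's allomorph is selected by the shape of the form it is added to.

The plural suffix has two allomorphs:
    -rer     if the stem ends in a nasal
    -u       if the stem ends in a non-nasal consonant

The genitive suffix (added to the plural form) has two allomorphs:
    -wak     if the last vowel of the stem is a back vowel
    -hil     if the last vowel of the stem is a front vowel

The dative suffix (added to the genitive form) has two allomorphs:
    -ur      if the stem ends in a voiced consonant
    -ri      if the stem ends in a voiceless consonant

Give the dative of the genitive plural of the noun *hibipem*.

hibipemrerhilur

Since the final consonant of *hibipem* is /m/ (a nasal), it takes -rer, giving *hibipemrer*.
The last vowel of the plural form *hibipemrer* is /e/, which is a front vowel, so the genitive suffix is -hil, giving *hibipemrerhil*.
Since the final consonant of the genitive form *hibipemrerhil* is /l/ (voiced), it takes -ur, giving *hibipemrerhilur*.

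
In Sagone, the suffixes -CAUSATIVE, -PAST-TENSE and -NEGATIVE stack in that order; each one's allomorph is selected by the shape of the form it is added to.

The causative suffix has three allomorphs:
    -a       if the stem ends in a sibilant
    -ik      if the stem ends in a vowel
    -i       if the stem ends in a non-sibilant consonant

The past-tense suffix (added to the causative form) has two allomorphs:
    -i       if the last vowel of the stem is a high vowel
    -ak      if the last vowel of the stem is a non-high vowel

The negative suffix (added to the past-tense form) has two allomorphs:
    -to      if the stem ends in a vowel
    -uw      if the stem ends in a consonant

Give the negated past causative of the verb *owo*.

*owo* — final sound /o/ (a vowel) → -ik → *owoik*.
The causative form *owoik*: last vowel = /i/, a high vowel → -i → *owoiki*.
Since the final sound of the past-tense form *owoiki* is /i/ (a vowel), it takes -to, giving *owoikito*.

owoikito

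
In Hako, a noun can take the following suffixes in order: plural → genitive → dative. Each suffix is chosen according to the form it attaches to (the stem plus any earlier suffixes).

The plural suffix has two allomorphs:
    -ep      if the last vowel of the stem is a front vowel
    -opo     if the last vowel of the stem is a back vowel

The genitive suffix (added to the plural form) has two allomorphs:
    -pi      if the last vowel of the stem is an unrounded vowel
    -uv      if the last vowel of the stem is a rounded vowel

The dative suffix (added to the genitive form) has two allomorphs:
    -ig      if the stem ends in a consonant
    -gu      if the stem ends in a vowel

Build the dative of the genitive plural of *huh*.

*huh*: last vowel = /u/, a back vowel → -opo → *huhopo*.
Since the last vowel of the plural form *huhopo* is /o/ (a rounded vowel), it takes -uv, giving *huhopouv*.
The genitive form *huhopouv* — final sound /v/ (a consonant) → -ig → *huhopouvig*.

huhopouvig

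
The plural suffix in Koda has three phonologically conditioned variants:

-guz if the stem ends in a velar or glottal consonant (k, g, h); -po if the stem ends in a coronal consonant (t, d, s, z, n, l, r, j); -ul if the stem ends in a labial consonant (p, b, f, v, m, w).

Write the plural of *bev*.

*bev* — final consonant /v/ (labial) → -ul → *bevul*.

bevul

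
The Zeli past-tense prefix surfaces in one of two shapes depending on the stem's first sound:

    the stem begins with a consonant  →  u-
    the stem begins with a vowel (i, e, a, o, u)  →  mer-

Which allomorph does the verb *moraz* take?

u-

Since the first sound of *moraz* is /m/ (a consonant), it takes u-.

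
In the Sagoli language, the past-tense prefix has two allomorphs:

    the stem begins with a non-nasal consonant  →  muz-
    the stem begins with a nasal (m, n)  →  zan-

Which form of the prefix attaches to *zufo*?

muz-

*zufo* — first consonant /z/ (non-nasal) → muz-.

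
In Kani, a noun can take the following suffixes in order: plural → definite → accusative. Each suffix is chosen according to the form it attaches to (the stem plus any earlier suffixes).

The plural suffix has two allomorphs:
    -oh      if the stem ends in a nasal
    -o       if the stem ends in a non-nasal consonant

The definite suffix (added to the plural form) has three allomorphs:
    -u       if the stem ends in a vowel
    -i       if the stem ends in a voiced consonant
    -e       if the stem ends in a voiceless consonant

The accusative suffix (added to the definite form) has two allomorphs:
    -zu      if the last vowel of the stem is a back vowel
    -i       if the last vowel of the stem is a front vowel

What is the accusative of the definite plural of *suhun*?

suhunohei

The final consonant of *suhun* is /n/, which is a nasal, so the plural suffix is -oh, giving *suhunoh*.
The plural form *suhunoh* — final sound /h/ (a voiceless consonant) → -e → *suhunohe*.
The last vowel of the definite form *suhunohe* is /e/, which is a front vowel, so the accusative suffix is -i, giving *suhunohei*.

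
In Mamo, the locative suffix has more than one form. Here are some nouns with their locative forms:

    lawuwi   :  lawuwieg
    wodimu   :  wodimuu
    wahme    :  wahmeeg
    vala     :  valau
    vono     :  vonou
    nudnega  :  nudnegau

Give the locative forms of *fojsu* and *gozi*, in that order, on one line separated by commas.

Looking at the last vowel of each stem: -eg when the last vowel of the stem is a front vowel (*lawuwi*, *wahme*); -u when the last vowel of the stem is a back vowel (*wodimu*, *vala*, *vono*, *nudnega*).
The last vowel of *fojsu* is /u/, which is a back vowel, so the suffix is -u, giving *fojsuu*.
The last vowel of *gozi* is /i/, which is a front vowel, so the suffix is -eg, giving *gozieg*.

fojsuu, gozieg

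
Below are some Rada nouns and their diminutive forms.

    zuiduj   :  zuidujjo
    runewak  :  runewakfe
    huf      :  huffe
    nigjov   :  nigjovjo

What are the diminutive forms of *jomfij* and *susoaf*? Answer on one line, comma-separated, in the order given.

Looking at the final consonant of each stem: -fe when the stem ends in a voiceless consonant (*runewak*, *huf*); -jo when the stem ends in a voiced consonant (*zuiduj*, *nigjov*).
*jomfij*: final consonant = /j/, voiced → -jo → *jomfijjo*.
Since the final consonant of *susoaf* is /f/ (voiceless), it takes -fe, giving *susoaffe*.

jomfijjo, susoaffe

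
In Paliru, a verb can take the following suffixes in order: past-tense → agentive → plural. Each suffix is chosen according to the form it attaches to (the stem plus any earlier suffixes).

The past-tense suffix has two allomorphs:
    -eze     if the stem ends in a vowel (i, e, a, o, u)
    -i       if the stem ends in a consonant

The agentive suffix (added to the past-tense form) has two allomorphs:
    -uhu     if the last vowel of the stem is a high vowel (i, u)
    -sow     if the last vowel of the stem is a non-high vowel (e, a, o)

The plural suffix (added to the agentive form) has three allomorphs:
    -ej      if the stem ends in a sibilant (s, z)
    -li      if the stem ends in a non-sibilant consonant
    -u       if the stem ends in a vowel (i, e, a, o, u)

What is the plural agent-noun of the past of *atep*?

atepiuhuu

*atep*: final sound = /p/, a consonant → -i → *atepi*.
The past-tense form *atepi* — last vowel /i/ (a high vowel) → -uhu → *atepiuhu*.
The final sound of the agentive form *atepiuhu* is /u/, which is a vowel, so the plural suffix is -u, giving *atepiuhuu*.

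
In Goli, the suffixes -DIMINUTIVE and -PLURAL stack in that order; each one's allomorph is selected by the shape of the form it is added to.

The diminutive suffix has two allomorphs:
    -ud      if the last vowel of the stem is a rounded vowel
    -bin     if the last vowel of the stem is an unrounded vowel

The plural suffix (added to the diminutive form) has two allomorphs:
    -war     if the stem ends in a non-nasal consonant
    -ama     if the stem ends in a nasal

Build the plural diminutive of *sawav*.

sawavbinama

*sawav* — last vowel /a/ (an unrounded vowel) → -bin → *sawavbin*.
The diminutive form *sawavbin*: final consonant = /n/, a nasal → -ama → *sawavbinama*.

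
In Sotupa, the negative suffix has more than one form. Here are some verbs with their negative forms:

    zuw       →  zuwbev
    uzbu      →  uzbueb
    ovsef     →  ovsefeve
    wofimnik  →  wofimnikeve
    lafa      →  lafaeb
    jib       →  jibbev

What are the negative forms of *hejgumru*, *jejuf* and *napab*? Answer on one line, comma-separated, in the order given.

hejgumrueb, jejufeve, napabbev

The suffix is conditioned by the final sound: -eve when the stem ends in a voiceless consonant (*ovsef*, *wofimnik*); -bev when the stem ends in a voiced consonant (*zuw*, *jib*); -eb when the stem ends in a vowel (*uzbu*, *lafa*).
*hejgumru*: final sound = /u/, a vowel → -eb → *hejgumrueb*.
The final sound of *jejuf* is /f/, which is a voiceless consonant, so the suffix is -eve, giving *jejufeve*.
*napab*: final sound = /b/, a voiced consonant → -bev → *napabbev*.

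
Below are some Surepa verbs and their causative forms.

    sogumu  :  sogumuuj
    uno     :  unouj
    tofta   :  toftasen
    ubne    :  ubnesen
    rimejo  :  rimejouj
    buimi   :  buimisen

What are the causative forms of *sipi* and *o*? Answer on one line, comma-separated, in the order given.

The suffix is conditioned by the last vowel: -uj when the last vowel of the stem is a rounded vowel (*sogumu*, *uno*, *rimejo*); -sen when the last vowel of the stem is an unrounded vowel (*tofta*, *ubne*, *buimi*).
The last vowel of *sipi* is /i/, which is an unrounded vowel, so the suffix is -sen, giving *sipisen*.
The last vowel of *o* is /o/, which is a rounded vowel, so the suffix is -uj, giving *ouj*.

sipisen, ouj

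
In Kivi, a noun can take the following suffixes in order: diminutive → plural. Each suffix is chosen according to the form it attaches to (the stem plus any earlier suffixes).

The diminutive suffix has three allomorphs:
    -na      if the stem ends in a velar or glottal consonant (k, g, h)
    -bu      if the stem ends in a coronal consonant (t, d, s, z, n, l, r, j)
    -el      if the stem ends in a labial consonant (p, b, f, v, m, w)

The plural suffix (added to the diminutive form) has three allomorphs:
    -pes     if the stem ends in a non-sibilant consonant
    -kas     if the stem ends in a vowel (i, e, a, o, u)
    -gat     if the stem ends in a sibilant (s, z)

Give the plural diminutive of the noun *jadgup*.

jadgupelpes

*jadgup*: final consonant = /p/, labial → -el → *jadgupel*.
The final sound of the diminutive form *jadgupel* is /l/, which is a non-sibilant consonant, so the plural suffix is -pes, giving *jadgupelpes*.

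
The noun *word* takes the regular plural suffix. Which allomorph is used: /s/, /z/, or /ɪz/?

The stem *word* ends in a voiced non-sibilant sound.
The plural suffix surfaces as /ɪz/ after sibilants, /s/ after other voiceless consonants, and /z/ after other voiced sounds.
So the plural -s on *word* is pronounced /z/.

/z/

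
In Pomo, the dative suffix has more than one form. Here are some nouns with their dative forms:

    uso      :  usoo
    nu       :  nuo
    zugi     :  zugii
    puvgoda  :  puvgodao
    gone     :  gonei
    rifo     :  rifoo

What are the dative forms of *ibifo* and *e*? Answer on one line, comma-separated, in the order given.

ibifoo, ei

The pattern is front/back vowel harmony: -i when the last vowel of the stem is a front vowel (*zugi*, *gone*); -o when the last vowel of the stem is a back vowel (*uso*, *nu*, *puvgoda*, *rifo*).
The last vowel of *ibifo* is /o/, which is a back vowel, so the suffix is -o, giving *ibifoo*.
*e*: last vowel = /e/, a front vowel → -i → *ei*.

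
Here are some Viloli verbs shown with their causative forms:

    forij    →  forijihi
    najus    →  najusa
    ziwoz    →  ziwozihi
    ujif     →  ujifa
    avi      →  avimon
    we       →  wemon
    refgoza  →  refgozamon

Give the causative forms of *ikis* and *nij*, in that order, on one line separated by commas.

ikisa, nijihi

The alternation tracks the final sound of the stem — -a when the stem ends in a voiceless consonant (*najus*, *ujif*); -ihi when the stem ends in a voiced consonant (*forij*, *ziwoz*); -mon when the stem ends in a vowel (*avi*, *we*, *refgoza*).
Since the final sound of *ikis* is /s/ (a voiceless consonant), it takes -a, giving *ikisa*.
*nij* — final sound /j/ (a voiced consonant) → -ihi → *nijihi*.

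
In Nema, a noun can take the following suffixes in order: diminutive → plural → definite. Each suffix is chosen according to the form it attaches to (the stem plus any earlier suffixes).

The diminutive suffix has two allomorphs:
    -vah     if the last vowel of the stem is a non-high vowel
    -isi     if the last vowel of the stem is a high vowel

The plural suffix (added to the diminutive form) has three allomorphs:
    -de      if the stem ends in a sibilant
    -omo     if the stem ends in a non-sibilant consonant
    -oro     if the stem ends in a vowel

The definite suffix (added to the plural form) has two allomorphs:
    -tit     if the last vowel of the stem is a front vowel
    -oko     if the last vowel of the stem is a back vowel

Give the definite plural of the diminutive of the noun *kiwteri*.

*kiwteri* — last vowel /i/ (a high vowel) → -isi → *kiwteriisi*.
Since the final sound of the diminutive form *kiwteriisi* is /i/ (a vowel), it takes -oro, giving *kiwteriisioro*.
The last vowel of the plural form *kiwteriisioro* is /o/, which is a back vowel, so the definite suffix is -oko, giving *kiwteriisiorooko*.

kiwteriisiorooko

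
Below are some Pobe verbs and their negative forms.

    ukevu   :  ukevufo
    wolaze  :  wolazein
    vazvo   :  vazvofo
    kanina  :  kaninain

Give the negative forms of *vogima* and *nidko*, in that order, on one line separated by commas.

The suffix is conditioned by the last vowel: -fo when the last vowel of the stem is a rounded vowel (*ukevu*, *vazvo*); -in when the last vowel of the stem is an unrounded vowel (*wolaze*, *kanina*).
*vogima* — last vowel /a/ (an unrounded vowel) → -in → *vogimain*.
The last vowel of *nidko* is /o/, which is a rounded vowel, so the suffix is -fo, giving *nidkofo*.

vogimain, nidkofo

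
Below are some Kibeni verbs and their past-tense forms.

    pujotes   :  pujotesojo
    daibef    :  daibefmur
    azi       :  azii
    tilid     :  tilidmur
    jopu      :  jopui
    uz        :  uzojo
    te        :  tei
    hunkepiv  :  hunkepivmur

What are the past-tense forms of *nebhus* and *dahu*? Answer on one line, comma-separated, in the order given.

nebhusojo, dahui

The suffix is conditioned by the final sound: -ojo when the stem ends in a sibilant (*pujotes*, *uz*); -mur when the stem ends in a non-sibilant consonant (*daibef*, *tilid*, *hunkepiv*); -i when the stem ends in a vowel (*azi*, *jopu*, *te*).
The final sound of *nebhus* is /s/, which is a sibilant, so the suffix is -ojo, giving *nebhusojo*.
*dahu* — final sound /u/ (a vowel) → -i → *dahui*.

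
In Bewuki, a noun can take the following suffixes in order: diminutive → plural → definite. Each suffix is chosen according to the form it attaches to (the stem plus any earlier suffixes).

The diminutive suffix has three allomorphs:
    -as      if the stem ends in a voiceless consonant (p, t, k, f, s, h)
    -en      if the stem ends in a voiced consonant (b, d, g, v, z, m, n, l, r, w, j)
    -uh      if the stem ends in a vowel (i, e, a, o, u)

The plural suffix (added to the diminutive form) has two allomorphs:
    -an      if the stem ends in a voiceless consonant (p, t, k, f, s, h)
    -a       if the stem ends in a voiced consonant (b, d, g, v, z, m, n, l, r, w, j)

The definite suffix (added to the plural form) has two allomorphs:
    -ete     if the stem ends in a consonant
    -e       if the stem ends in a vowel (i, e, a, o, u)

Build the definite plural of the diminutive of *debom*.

The final sound of *debom* is /m/, which is a voiced consonant, so the diminutive suffix is -en, giving *debomen*.
The final consonant of the diminutive form *debomen* is /n/, which is voiced, so the plural suffix is -a, giving *debomena*.
The final sound of the plural form *debomena* is /a/, which is a vowel, so the definite suffix is -e, giving *debomenae*.

debomenae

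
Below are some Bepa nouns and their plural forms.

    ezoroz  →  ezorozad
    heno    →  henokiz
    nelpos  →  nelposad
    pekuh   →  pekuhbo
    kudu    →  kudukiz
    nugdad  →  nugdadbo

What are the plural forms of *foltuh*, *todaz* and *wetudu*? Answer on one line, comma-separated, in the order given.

foltuhbo, todazad, wetudukiz

Looking at the final sound of each stem: -ad when the stem ends in a sibilant (*ezoroz*, *nelpos*); -bo when the stem ends in a non-sibilant consonant (*pekuh*, *nugdad*); -kiz when the stem ends in a vowel (*heno*, *kudu*).
*foltuh* — final sound /h/ (a non-sibilant consonant) → -bo → *foltuhbo*.
Since the final sound of *todaz* is /z/ (a sibilant), it takes -ad, giving *todazad*.
*wetudu*: final sound = /u/, a vowel → -kiz → *wetudukiz*.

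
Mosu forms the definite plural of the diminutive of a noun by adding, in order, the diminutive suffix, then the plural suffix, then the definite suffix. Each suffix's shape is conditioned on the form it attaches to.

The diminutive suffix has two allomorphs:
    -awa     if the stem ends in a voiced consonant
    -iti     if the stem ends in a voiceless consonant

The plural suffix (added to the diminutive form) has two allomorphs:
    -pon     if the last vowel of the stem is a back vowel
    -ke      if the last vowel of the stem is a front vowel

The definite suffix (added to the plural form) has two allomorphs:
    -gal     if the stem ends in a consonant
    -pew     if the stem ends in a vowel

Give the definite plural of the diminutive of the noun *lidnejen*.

*lidnejen* — final consonant /n/ (voiced) → -awa → *lidnejenawa*.
The diminutive form *lidnejenawa* — last vowel /a/ (a back vowel) → -pon → *lidnejenawapon*.
The plural form *lidnejenawapon*: final sound = /n/, a consonant → -gal → *lidnejenawapongal*.

lidnejenawapongal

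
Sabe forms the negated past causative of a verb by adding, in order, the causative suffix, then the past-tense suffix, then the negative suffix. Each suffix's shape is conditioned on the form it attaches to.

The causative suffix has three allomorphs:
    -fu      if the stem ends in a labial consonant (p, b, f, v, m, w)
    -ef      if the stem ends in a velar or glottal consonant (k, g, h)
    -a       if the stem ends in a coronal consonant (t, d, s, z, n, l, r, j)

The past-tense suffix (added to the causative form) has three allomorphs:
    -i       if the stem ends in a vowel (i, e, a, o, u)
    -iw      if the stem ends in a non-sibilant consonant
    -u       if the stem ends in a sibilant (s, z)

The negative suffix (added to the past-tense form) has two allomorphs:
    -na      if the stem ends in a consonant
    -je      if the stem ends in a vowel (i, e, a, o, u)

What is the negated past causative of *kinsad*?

*kinsad*: final consonant = /d/, coronal → -a → *kinsada*.
Since the final sound of the causative form *kinsada* is /a/ (a vowel), it takes -i, giving *kinsadai*.
The past-tense form *kinsadai*: final sound = /i/, a vowel → -je → *kinsadaije*.

kinsadaije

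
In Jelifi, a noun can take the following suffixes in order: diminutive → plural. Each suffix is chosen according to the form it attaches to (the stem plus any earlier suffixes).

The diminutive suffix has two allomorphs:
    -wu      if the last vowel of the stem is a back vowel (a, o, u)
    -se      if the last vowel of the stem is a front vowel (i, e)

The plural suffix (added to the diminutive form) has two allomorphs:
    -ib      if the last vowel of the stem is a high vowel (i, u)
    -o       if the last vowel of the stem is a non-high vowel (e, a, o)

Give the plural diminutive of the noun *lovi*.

Since the last vowel of *lovi* is /i/ (a front vowel), it takes -se, giving *lovise*.
The last vowel of the diminutive form *lovise* is /e/, which is a non-high vowel, so the plural suffix is -o, giving *loviseo*.

loviseo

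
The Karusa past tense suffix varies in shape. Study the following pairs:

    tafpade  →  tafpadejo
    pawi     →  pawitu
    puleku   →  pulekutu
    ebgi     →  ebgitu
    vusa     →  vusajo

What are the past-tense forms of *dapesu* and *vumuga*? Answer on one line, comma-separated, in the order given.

The pattern is height harmony: -tu when the last vowel of the stem is a high vowel (*pawi*, *puleku*, *ebgi*); -jo when the last vowel of the stem is a non-high vowel (*tafpade*, *vusa*).
*dapesu*: last vowel = /u/, a high vowel → -tu → *dapesutu*.
*vumuga* — last vowel /a/ (a non-high vowel) → -jo → *vumugajo*.

dapesutu, vumugajo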